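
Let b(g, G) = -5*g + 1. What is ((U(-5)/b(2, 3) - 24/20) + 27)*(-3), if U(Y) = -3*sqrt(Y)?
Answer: -387/5 - I*sqrt(5) ≈ -77.4 - 2.2361*I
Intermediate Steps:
b(g, G) = 1 - 5*g
((U(-5)/b(2, 3) - 24/20) + 27)*(-3) = (((-3*I*sqrt(5))/(1 - 5*2) - 24/20) + 27)*(-3) = (((-3*I*sqrt(5))/(1 - 10) - 24*1/20) + 27)*(-3) = ((-3*I*sqrt(5)/(-9) - 6/5) + 27)*(-3) = ((-3*I*sqrt(5)*(-1/9) - 6/5) + 27)*(-3) = ((I*sqrt(5)/3 - 6/5) + 27)*(-3) = ((-6/5 + I*sqrt(5)/3) + 27)*(-3) = (129/5 + I*sqrt(5)/3)*(-3) = -387/5 - I*sqrt(5)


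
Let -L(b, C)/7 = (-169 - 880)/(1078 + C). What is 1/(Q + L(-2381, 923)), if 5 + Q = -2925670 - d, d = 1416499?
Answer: -2001/8688682831 ≈ -2.3030e-7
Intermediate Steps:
Q = -4342174 (Q = -5 + (-2925670 - 1*1416499) = -5 + (-2925670 - 1416499) = -5 - 4342169 = -4342174)
L(b, C) = 7343/(1078 + C) (L(b, C) = -7*(-169 - 880)/(1078 + C) = -(-7343)/(1078 + C) = 7343/(1078 + C))
1/(Q + L(-2381, 923)) = 1/(-4342174 + 7343/(1078 + 923)) = 1/(-4342174 + 7343/2001) = 1/(-8688682831/2001) = -2001/8688682831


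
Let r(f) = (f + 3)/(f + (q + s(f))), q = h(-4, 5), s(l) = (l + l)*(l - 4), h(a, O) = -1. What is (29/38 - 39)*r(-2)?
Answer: -1453/798 ≈ -1.8208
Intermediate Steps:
s(l) = 2*l*(-4 + l) (s(l) = (2*l)*(-4 + l) = 2*l*(-4 + l))
q = -1
r(f) = (3 + f)/(-1 + f + 2*f*(-4 + f)) (r(f) = (f + 3)/(f + (-1 + 2*f*(-4 + f))) = (3 + f)/(-1 + f + 2*f*(-4 + f)))
(29/38 - 39)*r(-2) = (29/38 - 39)*((3 - 2)/(-1 - 2 + 2*(-2)*(-4 - 2))) = (29*(1/38) - 39)*(1/(-1 - 2 + 2*(-2)*(-6))) = (29/38 - 39)*(1/(-1 - 2 + 24)) = -1453/(38*21) = -1453/798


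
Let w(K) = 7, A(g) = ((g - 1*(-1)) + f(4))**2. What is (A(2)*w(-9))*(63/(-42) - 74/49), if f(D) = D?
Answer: -2065/2 ≈ -1032.5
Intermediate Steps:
A(g) = (5 + g)**2 (A(g) = ((g - 1*(-1)) + 4)**2 = ((g + 1) + 4)**2 = ((1 + g) + 4)**2 = (5 + g)**2)
(A(2)*w(-9))*(63/(-42) - 74/49) = ((5 + 2)**2*7)*(63/(-42) - 74/49) = (7**2*7)*(63*(-1/42) - 74*1/49) = (49*7)*(-3/2 - 74/49) = 343*(-295/98) = -2065/2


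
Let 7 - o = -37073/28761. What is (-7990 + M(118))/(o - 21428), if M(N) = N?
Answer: 56601648/154013077 ≈ 0.36751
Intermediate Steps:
o = 238400/28761 (o = 7 - (-37073)/28761 = 7 - 1*(-37073/28761) = 7 + 37073/28761 = 238400/28761 ≈ 8.2890)
(-7990 + M(118))/(o - 21428) = (-7990 + 118)/(238400/28761 - 21428) = -7872/(-616052308/28761) = -7872*(-28761/616052308) = 56601648/154013077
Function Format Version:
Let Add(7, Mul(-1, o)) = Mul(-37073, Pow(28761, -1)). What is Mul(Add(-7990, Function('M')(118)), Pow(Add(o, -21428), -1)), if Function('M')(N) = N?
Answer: Rational(56601648, 154013077) ≈ 0.36751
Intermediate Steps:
o = Rational(238400, 28761) (o = Add(7, Mul(-1, Mul(-37073, Pow(28761, -1)))) = Add(7, Mul(-1, Mul(-37073, Rational(1, 28761)))) = Add(7, Mul(-1, Rational(-37073, 28761))) = Add(7, Rational(37073, 28761)) = Rational(238400, 28761) ≈ 8.2890)
Mul(Add(-7990, Function('M')(118)), Pow(Add(o, -21428), -1)) = Mul(Add(-7990, 118), Pow(Add(Rational(238400, 28761), -21428), -1)) = Mul(-7872, Pow(Rational(-616052308, 28761), -1)) = Mul(-7872, Rational(-28761, 616052308)) = Rational(56601648, 154013077)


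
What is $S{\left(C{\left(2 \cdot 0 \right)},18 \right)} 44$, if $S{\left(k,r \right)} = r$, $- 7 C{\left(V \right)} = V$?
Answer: $792$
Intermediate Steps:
$C{\left(V \right)} = - \frac{V}{7}$
$S{\left(C{\left(2 \cdot 0 \right)},18 \right)} 44 = 18 \cdot 44 = 792$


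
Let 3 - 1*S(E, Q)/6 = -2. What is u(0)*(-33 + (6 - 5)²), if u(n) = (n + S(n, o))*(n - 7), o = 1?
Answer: 6720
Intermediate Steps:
S(E, Q) = 30 (S(E, Q) = 18 - 6*(-2) = 18 + 12 = 30)
u(n) = (-7 + n)*(30 + n) (u(n) = (n + 30)*(n - 7) = (30 + n)*(-7 + n) = (-7 + n)*(30 + n))
u(0)*(-33 + (6 - 5)²) = (-210 + 0² + 23*0)*(-33 + (6 - 5)²) = (-210 + 0 + 0)*(-33 + 1²) = -210*(-33 + 1) = -210*(-32) = 6720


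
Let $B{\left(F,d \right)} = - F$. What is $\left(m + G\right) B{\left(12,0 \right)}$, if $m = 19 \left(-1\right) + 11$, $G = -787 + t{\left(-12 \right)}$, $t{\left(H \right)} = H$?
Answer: $9684$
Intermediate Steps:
$G = -799$ ($G = -787 - 12 = -799$)
$m = -8$ ($m = -19 + 11 = -8$)
$\left(m + G\right) B{\left(12,0 \right)} = \left(-8 - 799\right) \left(\left(-1\right) 12\right) = \left(-807\right) \left(-12\right) = 9684$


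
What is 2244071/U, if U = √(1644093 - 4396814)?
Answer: -2244071*I*√2752721/2752721 ≈ -1352.6*I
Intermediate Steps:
U = I*√2752721 (U = √(-2752721) = I*√2752721 ≈ 1659.1*I)
2244071/U = 2244071/((I*√2752721)) = 2244071*(-I*√2752721/2752721) = -2244071*I*√2752721/2752721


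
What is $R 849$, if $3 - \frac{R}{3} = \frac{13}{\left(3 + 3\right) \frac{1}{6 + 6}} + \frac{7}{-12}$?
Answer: $- \frac{228381}{4} \approx -57095.0$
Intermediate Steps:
$R = - \frac{269}{4}$ ($R = 9 - 3 \left(\frac{13}{\left(3 + 3\right) \frac{1}{6 + 6}} + \frac{7}{-12}\right) = 9 - 3 \left(\frac{13}{6 \cdot \frac{1}{12}} + 7 \left(- \frac{1}{12}\right)\right) = 9 - 3 \left(\frac{13}{6 \cdot \frac{1}{12}} - \frac{7}{12}\right) = 9 - 3 \left(13 \frac{1}{\frac{1}{2}} - \frac{7}{12}\right) = 9 - 3 \left(13 \cdot 2 - \frac{7}{12}\right) = 9 - 3 \left(26 - \frac{7}{12}\right) = 9 - \frac{305}{4} = - \frac{269}{4} \approx -67.25$)
$R 849 = \left(- \frac{269}{4}\right) 849 = - \frac{228381}{4}$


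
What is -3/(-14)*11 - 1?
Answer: 19/14 ≈ 1.3571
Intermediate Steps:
-3/(-14)*11 - 1 = -3*(-1/14)*11 - 1 = (3/14)*11 - 1 = 33/14 - 1 = 19/14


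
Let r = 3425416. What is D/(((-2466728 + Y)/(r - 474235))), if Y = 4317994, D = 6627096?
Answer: 9778879900188/925633 ≈ 1.0565e+7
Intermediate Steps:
D/(((-2466728 + Y)/(r - 474235))) = 6627096/(((-2466728 + 4317994)/(3425416 - 474235))) = 6627096/((1851266/2951181)) = 6627096/((1851266*(1/2951181))) = 6627096/(1851266/2951181) = 6627096*(2951181/1851266) = 9778879900188/925633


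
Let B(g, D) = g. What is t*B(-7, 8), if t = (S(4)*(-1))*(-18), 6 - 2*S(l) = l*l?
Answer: 630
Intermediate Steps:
S(l) = 3 - l²/2 (S(l) = 3 - l*l/2 = 3 - l²/2)
t = -90 (t = ((3 - ½*4²)*(-1))*(-18) = ((3 - ½*16)*(-1))*(-18) = ((3 - 8)*(-1))*(-18) = -5*(-1)*(-18) = 5*(-18) = -90)
t*B(-7, 8) = -90*(-7) = 630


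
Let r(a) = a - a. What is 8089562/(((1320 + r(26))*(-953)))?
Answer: -4044781/628980 ≈ -6.4307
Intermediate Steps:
r(a) = 0
8089562/(((1320 + r(26))*(-953))) = 8089562/(((1320 + 0)*(-953))) = 8089562/((1320*(-953))) = 8089562/(-1257960) = 8089562*(-1/1257960) = -4044781/628980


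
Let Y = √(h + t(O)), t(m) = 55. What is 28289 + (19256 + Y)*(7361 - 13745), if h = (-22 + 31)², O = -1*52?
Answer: -122902015 - 12768*√34 ≈ -1.2298e+8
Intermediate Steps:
O = -52
h = 81 (h = 9² = 81)
Y = 2*√34 (Y = √(81 + 55) = √136 = 2*√34 ≈ 11.662)
28289 + (19256 + Y)*(7361 - 13745) = 28289 + (19256 + 2*√34)*(7361 - 13745) = 28289 + (19256 + 2*√34)*(-6384) = 28289 + (-122930304 - 12768*√34) = -122902015 - 12768*√34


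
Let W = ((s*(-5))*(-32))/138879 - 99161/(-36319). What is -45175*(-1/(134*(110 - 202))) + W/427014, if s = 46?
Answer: -48649677982490473849/13276243430329848696 ≈ -3.6644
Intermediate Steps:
W = 14038688359/5043946401 (W = ((46*(-5))*(-32))/138879 - 99161/(-36319) = -230*(-32)*(1/138879) - 99161*(-1/36319) = 7360*(1/138879) + 99161/36319 = 7360/138879 + 99161/36319 = 14038688359/5043946401 ≈ 2.7833)
-45175*(-1/(134*(110 - 202))) + W/427014 = -45175*(-1/(134*(110 - 202))) + (14038688359/5043946401)/427014 = -45175/((-92*(-134))) + (14038688359/5043946401)*(1/427014) = -45175/12328 + 14038688359/2153835728476614 = -48649677982490473849/13276243430329848696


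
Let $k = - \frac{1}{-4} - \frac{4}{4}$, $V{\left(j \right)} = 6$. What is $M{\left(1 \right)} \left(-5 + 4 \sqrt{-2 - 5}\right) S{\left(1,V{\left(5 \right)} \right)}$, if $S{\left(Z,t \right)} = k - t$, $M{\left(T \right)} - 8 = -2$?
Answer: $\frac{405}{2} - 162 i \sqrt{7} \approx 202.5 - 428.61 i$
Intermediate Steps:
$M{\left(T \right)} = 6$ ($M{\left(T \right)} = 8 - 2 = 6$)
$k = - \frac{3}{4}$ ($k = \left(-1\right) \left(- \frac{1}{4}\right) - 1 = \frac{1}{4} - 1 = - \frac{3}{4} \approx -0.75$)
$S{\left(Z,t \right)} = - \frac{3}{4} - t$
$M{\left(1 \right)} \left(-5 + 4 \sqrt{-2 - 5}\right) S{\left(1,V{\left(5 \right)} \right)} = 6 \left(-5 + 4 \sqrt{-2 - 5}\right) \left(- \frac{3}{4} - 6\right) = 6 \left(-5 + 4 \sqrt{-7}\right) \left(- \frac{3}{4} - 6\right) = 6 \left(-5 + 4 i \sqrt{7}\right) \left(- \frac{27}{4}\right) = \left(-30 + 24 i \sqrt{7}\right) \left(- \frac{27}{4}\right) = \frac{405}{2} - 162 i \sqrt{7}$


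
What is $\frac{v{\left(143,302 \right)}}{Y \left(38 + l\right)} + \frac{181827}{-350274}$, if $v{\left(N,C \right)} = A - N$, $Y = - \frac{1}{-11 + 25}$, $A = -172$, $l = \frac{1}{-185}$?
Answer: $\frac{10536777071}{91187998} \approx 115.55$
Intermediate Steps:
$l = - \frac{1}{185} \approx -0.0054054$
$Y = - \frac{1}{14} \approx -0.071429$
$v{\left(N,C \right)} = -172 - N$
$\frac{v{\left(143,302 \right)}}{Y \left(38 + l\right)} + \frac{181827}{-350274} = \frac{-172 - 143}{\left(- \frac{1}{14}\right) \left(38 - \frac{1}{185}\right)} + \frac{181827}{-350274} = \frac{-172 - 143}{\left(- \frac{1}{14}\right) \frac{7029}{185}} + 181827 \left(- \frac{1}{350274}\right) = - \frac{315}{- \frac{7029}{2590}} - \frac{60609}{116758} = \left(-315\right) \left(- \frac{2590}{7029}\right) - \frac{60609}{116758} = \frac{90650}{781} - \frac{60609}{116758} = \frac{10536777071}{91187998}$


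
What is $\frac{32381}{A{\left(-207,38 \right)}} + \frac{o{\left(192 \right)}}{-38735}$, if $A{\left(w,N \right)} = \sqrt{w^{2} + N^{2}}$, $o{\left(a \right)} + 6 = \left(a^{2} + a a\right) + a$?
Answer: $- \frac{582}{305} + \frac{32381 \sqrt{44293}}{44293} \approx 151.95$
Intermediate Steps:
$o{\left(a \right)} = -6 + a + 2 a^{2}$ ($o{\left(a \right)} = -6 + \left(\left(a^{2} + a a\right) + a\right) = -6 + \left(\left(a^{2} + a^{2}\right) + a\right) = -6 + \left(2 a^{2} + a\right) = -6 + \left(a + 2 a^{2}\right) = -6 + a + 2 a^{2}$)
$A{\left(w,N \right)} = \sqrt{N^{2} + w^{2}}$
$\frac{32381}{A{\left(-207,38 \right)}} + \frac{o{\left(192 \right)}}{-38735} = \frac{32381}{\sqrt{38^{2} + \left(-207\right)^{2}}} + \frac{-6 + 192 + 2 \cdot 192^{2}}{-38735} = \frac{32381}{\sqrt{1444 + 42849}} + \left(-6 + 192 + 2 \cdot 36864\right) \left(- \frac{1}{38735}\right) = \frac{32381}{\sqrt{44293}} + \left(-6 + 192 + 73728\right) \left(- \frac{1}{38735}\right) = 32381 \frac{\sqrt{44293}}{44293} + 73914 \left(- \frac{1}{38735}\right) = \frac{32381 \sqrt{44293}}{44293} - \frac{582}{305} = - \frac{582}{305} + \frac{32381 \sqrt{44293}}{44293}$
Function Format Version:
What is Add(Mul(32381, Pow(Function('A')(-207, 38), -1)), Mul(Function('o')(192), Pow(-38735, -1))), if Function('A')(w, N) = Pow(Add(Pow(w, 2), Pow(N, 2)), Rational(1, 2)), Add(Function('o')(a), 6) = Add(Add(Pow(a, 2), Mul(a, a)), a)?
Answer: Add(Rational(-582, 305), Mul(Rational(32381, 44293), Pow(44293, Rational(1, 2)))) ≈ 151.95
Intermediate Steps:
Function('o')(a) = Add(-6, a, Mul(2, Pow(a, 2))) (Function('o')(a) = Add(-6, Add(Add(Pow(a, 2), Mul(a, a)), a)) = Add(-6, Add(Add(Pow(a, 2), Pow(a, 2)), a)) = Add(-6, Add(Mul(2, Pow(a, 2)), a)) = Add(-6, Add(a, Mul(2, Pow(a, 2)))) = Add(-6, a, Mul(2, Pow(a, 2))))
Function('A')(w, N) = Pow(Add(Pow(N, 2), Pow(w, 2)), Rational(1, 2))
Add(Mul(32381, Pow(Function('A')(-207, 38), -1)), Mul(Function('o')(192), Pow(-38735, -1))) = Add(Mul(32381, Pow(Pow(Add(Pow(38, 2), Pow(-207, 2)), Rational(1, 2)), -1)), Mul(Add(-6, 192, Mul(2, Pow(192, 2))), Pow(-38735, -1))) = Add(Mul(32381, Pow(Pow(Add(1444, 42849), Rational(1, 2)), -1)), Mul(Add(-6, 192, Mul(2, 36864)), Rational(-1, 38735))) = Add(Mul(32381, Pow(Pow(44293, Rational(1, 2)), -1)), Mul(Add(-6, 192, 73728), Rational(-1, 38735))) = Add(Mul(32381, Mul(Rational(1, 44293), Pow(44293, Rational(1, 2)))), Mul(73914, Rational(-1, 38735))) = Add(Mul(Rational(32381, 44293), Pow(44293, Rational(1, 2))), Rational(-582, 305)) = Add(Rational(-582, 305), Mul(Rational(32381, 44293), Pow(44293, Rational(1, 2))))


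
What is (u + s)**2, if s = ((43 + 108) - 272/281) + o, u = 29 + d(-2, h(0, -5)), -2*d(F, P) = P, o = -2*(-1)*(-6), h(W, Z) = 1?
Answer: 8759275281/315844 ≈ 27733.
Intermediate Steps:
o = -12 (o = 2*(-6) = -12)
d(F, P) = -P/2
u = 57/2 (u = 29 - 1/2*1 = 29 - 1/2 = 57/2 ≈ 28.500)
s = 38787/281 (s = ((43 + 108) - 272/281) - 12 = (151 - 272*1/281) - 12 = (151 - 272/281) - 12 = 42159/281 - 12 = 38787/281 ≈ 138.03)
(u + s)**2 = (57/2 + 38787/281)**2 = (93591/562)**2 = 8759275281/315844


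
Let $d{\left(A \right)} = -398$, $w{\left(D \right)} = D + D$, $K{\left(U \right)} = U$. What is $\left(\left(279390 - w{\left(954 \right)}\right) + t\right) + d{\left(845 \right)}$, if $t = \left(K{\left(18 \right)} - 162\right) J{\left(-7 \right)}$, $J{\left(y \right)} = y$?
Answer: $278092$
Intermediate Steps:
$w{\left(D \right)} = 2 D$
$t = 1008$ ($t = \left(18 - 162\right) \left(-7\right) = \left(-144\right) \left(-7\right) = 1008$)
$\left(\left(279390 - w{\left(954 \right)}\right) + t\right) + d{\left(845 \right)} = \left(\left(279390 - 2 \cdot 954\right) + 1008\right) - 398 = \left(\left(279390 - 1908\right) + 1008\right) - 398 = \left(277482 + 1008\right) - 398 = 278490 - 398 = 278092$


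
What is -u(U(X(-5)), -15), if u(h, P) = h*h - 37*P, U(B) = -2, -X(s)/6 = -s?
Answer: -559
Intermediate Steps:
X(s) = 6*s (X(s) = -(-6)*s = 6*s)
u(h, P) = h² - 37*P
-u(U(X(-5)), -15) = -((-2)² - 37*(-15)) = -(4 + 555) = -1*559 = -559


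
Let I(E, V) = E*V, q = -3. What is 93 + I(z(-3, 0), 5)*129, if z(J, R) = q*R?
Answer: 93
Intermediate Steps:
z(J, R) = -3*R
93 + I(z(-3, 0), 5)*129 = 93 + (-3*0*5)*129 = 93 + (0*5)*129 = 93 + 0*129 = 93 + 0 = 93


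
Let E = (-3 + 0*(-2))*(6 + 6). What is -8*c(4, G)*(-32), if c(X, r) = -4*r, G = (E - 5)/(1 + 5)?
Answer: 20992/3 ≈ 6997.3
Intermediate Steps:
E = -36 (E = (-3 + 0)*12 = -3*12 = -36)
G = -41/6 (G = (-36 - 5)/(1 + 5) = -41/6 ≈ -6.8333)
-8*c(4, G)*(-32) = -(-32)*(-41)/6*(-32) = -8*82/3*(-32) = -656/3*(-32) = 20992/3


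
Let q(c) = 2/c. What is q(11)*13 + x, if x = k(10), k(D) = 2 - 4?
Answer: 4/11 ≈ 0.36364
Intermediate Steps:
k(D) = -2
x = -2
q(11)*13 + x = (2/11)*13 - 2 = 26/11 - 2 = 4/11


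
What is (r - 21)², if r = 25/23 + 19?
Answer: 441/529 ≈ 0.83365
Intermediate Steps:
r = 462/23 (r = 25*(1/23) + 19 = 25/23 + 19 = 462/23 ≈ 20.087)
(r - 21)² = (462/23 - 21)² = (-21/23)² = 441/529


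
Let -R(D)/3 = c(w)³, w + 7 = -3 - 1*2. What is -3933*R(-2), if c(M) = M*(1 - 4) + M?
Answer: 163109376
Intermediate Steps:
w = -12 (w = -7 + (-3 - 1*2) = -7 + (-3 - 2) = -7 - 5 = -12)
c(M) = -2*M (c(M) = M*(-3) + M = -3*M + M = -2*M)
R(D) = -41472 (R(D) = -3*(-2*(-12))³ = -3*24³ = -3*13824 = -41472)
-3933*R(-2) = -3933*(-41472) = 163109376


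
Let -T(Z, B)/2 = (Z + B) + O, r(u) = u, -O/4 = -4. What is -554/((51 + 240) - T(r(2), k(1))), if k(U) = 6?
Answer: -554/339 ≈ -1.6342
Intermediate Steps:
O = 16 (O = -4*(-4) = 16)
T(Z, B) = -32 - 2*B - 2*Z (T(Z, B) = -2*((Z + B) + 16) = -2*((B + Z) + 16) = -2*(16 + B + Z) = -32 - 2*B - 2*Z)
-554/((51 + 240) - T(r(2), k(1))) = -554/((51 + 240) - (-32 - 2*6 - 2*2)) = -554/(291 - (-32 - 12 - 4)) = -554/(291 - 1*(-48)) = -554/(291 + 48) = -554/339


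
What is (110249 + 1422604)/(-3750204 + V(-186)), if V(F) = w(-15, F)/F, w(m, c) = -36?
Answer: -15839481/38752106 ≈ -0.40874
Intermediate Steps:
V(F) = -36/F
(110249 + 1422604)/(-3750204 + V(-186)) = (110249 + 1422604)/(-3750204 - 36/(-186)) = 1532853/(-3750204 - 36*(-1/186)) = 1532853/(-3750204 + 6/31) = 1532853/(-116256318/31) = 1532853*(-31/116256318) = -15839481/38752106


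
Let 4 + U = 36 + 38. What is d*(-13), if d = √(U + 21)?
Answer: -13*√91 ≈ -124.01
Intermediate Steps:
U = 70 (U = -4 + (36 + 38) = -4 + 74 = 70)
d = √91 (d = √(70 + 21) = √91 ≈ 9.5394)
d*(-13) = √91*(-13) = -13*√91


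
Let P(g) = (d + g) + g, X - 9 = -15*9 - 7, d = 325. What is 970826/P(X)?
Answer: 970826/59 ≈ 16455.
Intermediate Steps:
X = -133 (X = 9 + (-15*9 - 7) = 9 + (-135 - 7) = 9 - 142 = -133)
P(g) = 325 + 2*g (P(g) = (325 + g) + g = 325 + 2*g)
970826/P(X) = 970826/(325 + 2*(-133)) = 970826/(325 - 266) = 970826/59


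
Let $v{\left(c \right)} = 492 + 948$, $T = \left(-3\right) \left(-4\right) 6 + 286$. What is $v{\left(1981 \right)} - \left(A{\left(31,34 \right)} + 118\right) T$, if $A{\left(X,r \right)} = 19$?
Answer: $-47606$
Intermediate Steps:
$T = 358$ ($T = 12 \cdot 6 + 286 = 72 + 286 = 358$)
$v{\left(c \right)} = 1440$
$v{\left(1981 \right)} - \left(A{\left(31,34 \right)} + 118\right) T = 1440 - \left(19 + 118\right) 358 = 1440 - 137 \cdot 358 = 1440 - 49046 = -47606$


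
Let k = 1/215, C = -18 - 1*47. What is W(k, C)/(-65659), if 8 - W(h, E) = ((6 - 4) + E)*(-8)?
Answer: 496/65659 ≈ 0.0075542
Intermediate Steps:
C = -65 (C = -18 - 47 = -65)
k = 1/215 ≈ 0.0046512
W(h, E) = 24 + 8*E (W(h, E) = 8 - ((6 - 4) + E)*(-8) = 8 - (2 + E)*(-8) = 8 - (-16 - 8*E) = 8 + (16 + 8*E) = 24 + 8*E)
W(k, C)/(-65659) = (24 + 8*(-65))/(-65659) = (24 - 520)*(-1/65659) = -496*(-1/65659) = 496/65659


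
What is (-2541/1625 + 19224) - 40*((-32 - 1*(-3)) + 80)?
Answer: 27921459/1625 ≈ 17182.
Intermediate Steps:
(-2541/1625 + 19224) - 40*((-32 - 1*(-3)) + 80) = (-2541*1/1625 + 19224) - 40*((-32 + 3) + 80) = (-2541/1625 + 19224) - 40*(-29 + 80) = 31236459/1625 - 40*51 = 31236459/1625 - 2040 = 27921459/1625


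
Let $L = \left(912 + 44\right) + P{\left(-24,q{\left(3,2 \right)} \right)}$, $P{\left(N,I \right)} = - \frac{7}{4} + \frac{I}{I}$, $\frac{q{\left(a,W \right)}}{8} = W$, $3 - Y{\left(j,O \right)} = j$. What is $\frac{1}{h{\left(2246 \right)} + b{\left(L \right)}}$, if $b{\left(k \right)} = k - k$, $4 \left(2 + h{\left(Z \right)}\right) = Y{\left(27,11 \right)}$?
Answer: $- \frac{1}{8} \approx -0.125$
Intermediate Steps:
$Y{\left(j,O \right)} = 3 - j$
$q{\left(a,W \right)} = 8 W$
$h{\left(Z \right)} = -8$ ($h{\left(Z \right)} = -2 + \frac{3 - 27}{4} = -2 + \frac{1}{4} \left(-24\right) = -2 - 6 = -8$)
$P{\left(N,I \right)} = - \frac{3}{4}$ ($P{\left(N,I \right)} = \left(-7\right) \frac{1}{4} + 1 = - \frac{7}{4} + 1 = - \frac{3}{4}$)
$L = \frac{3821}{4}$ ($L = \left(912 + 44\right) - \frac{3}{4} = 956 - \frac{3}{4} = \frac{3821}{4} \approx 955.25$)
$b{\left(k \right)} = 0$
$\frac{1}{h{\left(2246 \right)} + b{\left(L \right)}} = \frac{1}{-8 + 0} = \frac{1}{-8} = - \frac{1}{8}$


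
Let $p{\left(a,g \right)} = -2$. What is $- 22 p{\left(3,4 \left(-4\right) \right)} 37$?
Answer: $1628$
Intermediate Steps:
$- 22 p{\left(3,4 \left(-4\right) \right)} 37 = \left(-22\right) \left(-2\right) 37 = 44 \cdot 37 = 1628$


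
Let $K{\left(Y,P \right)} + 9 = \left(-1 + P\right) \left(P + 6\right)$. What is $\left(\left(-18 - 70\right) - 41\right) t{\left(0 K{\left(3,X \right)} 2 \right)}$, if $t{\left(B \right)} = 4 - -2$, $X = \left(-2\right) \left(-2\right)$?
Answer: $-774$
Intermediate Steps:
$X = 4$
$K{\left(Y,P \right)} = -9 + \left(-1 + P\right) \left(6 + P\right)$ ($K{\left(Y,P \right)} = -9 + \left(-1 + P\right) \left(P + 6\right) = -9 + \left(-1 + P\right) \left(6 + P\right)$)
$t{\left(B \right)} = 6$ ($t{\left(B \right)} = 4 + 2 = 6$)
$\left(\left(-18 - 70\right) - 41\right) t{\left(0 K{\left(3,X \right)} 2 \right)} = \left(\left(-18 - 70\right) - 41\right) 6 = \left(-88 - 41\right) 6 = \left(-129\right) 6 = -774$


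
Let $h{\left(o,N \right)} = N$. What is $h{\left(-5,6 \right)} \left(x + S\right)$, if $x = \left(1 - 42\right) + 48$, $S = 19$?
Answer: $156$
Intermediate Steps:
$x = 7$ ($x = -41 + 48 = 7$)
$h{\left(-5,6 \right)} \left(x + S\right) = 6 \left(7 + 19\right) = 6 \cdot 26 = 156$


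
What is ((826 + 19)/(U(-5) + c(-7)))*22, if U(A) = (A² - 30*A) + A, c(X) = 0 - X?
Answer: 18590/177 ≈ 105.03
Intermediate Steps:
c(X) = -X
U(A) = A² - 29*A
((826 + 19)/(U(-5) + c(-7)))*22 = ((826 + 19)/(-5*(-29 - 5) - 1*(-7)))*22 = (845/(-5*(-34) + 7))*22 = (845/(170 + 7))*22 = (845/177)*22 = 18590/177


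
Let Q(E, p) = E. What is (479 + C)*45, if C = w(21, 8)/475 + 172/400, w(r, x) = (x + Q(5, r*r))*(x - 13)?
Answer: 8195913/380 ≈ 21568.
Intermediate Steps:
w(r, x) = (-13 + x)*(5 + x) (w(r, x) = (x + 5)*(x - 13) = (5 + x)*(-13 + x) = (-13 + x)*(5 + x))
C = 557/1900 (C = (-65 + 8**2 - 8*8)/475 + 172/400 = (-65 + 64 - 64)*(1/475) + 172*(1/400) = -65*1/475 + 43/100 = -13/95 + 43/100 = 557/1900 ≈ 0.29316)
(479 + C)*45 = (479 + 557/1900)*45 = (910657/1900)*45 = 8195913/380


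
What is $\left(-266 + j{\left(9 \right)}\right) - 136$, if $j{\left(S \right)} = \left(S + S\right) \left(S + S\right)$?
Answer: $-78$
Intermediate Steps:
$j{\left(S \right)} = 4 S^{2}$ ($j{\left(S \right)} = 2 S 2 S = 4 S^{2}$)
$\left(-266 + j{\left(9 \right)}\right) - 136 = \left(-266 + 4 \cdot 9^{2}\right) - 136 = \left(-266 + 4 \cdot 81\right) - 136 = \left(-266 + 324\right) - 136 = 58 - 136 = -78$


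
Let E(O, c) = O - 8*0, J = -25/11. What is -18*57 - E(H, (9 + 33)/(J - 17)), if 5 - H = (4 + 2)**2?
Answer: -995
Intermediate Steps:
J = -25/11 (J = -25*1/11 = -25/11 ≈ -2.2727)
H = -31 (H = 5 - (4 + 2)**2 = 5 - 1*6**2 = 5 - 1*36 = 5 - 36 = -31)
E(O, c) = O (E(O, c) = O - 1*0 = O + 0 = O)
-18*57 - E(H, (9 + 33)/(J - 17)) = -18*57 - 1*(-31) = -1026 + 31 = -995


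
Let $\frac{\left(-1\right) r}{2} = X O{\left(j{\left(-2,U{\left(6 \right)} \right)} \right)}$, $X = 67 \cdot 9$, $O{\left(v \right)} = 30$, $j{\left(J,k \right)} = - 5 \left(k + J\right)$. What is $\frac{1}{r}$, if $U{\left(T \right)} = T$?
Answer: $- \frac{1}{36180} \approx -2.764 \cdot 10^{-5}$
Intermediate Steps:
$j{\left(J,k \right)} = - 5 J - 5 k$ ($j{\left(J,k \right)} = - 5 \left(J + k\right) = - 5 J - 5 k$)
$X = 603$
$r = -36180$ ($r = - 2 \cdot 603 \cdot 30 = \left(-2\right) 18090 = -36180$)
$\frac{1}{r} = \frac{1}{-36180} = - \frac{1}{36180}$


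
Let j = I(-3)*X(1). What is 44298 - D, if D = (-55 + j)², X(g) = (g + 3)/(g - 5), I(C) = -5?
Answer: 41798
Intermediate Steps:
X(g) = (3 + g)/(-5 + g)
j = 5 (j = -5*(3 + 1)/(-5 + 1) = -5*4/(-4) = -(-5)*4/4 = -5*(-1) = 5)
D = 2500 (D = (-55 + 5)² = (-50)² = 2500)
44298 - D = 44298 - 1*2500 = 44298 - 2500 = 41798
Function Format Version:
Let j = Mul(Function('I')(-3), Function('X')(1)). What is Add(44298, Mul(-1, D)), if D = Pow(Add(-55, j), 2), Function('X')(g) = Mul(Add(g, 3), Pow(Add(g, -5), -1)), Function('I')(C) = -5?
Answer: 41798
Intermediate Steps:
Function('X')(g) = Mul(Pow(Add(-5, g), -1), Add(3, g)) (Function('X')(g) = Mul(Add(3, g), Pow(Add(-5, g), -1)) = Mul(Pow(Add(-5, g), -1), Add(3, g)))
j = 5 (j = Mul(-5, Mul(Pow(Add(-5, 1), -1), Add(3, 1))) = Mul(-5, Mul(Pow(-4, -1), 4)) = Mul(-5, Mul(Rational(-1, 4), 4)) = Mul(-5, -1) = 5)
D = 2500 (D = Pow(Add(-55, 5), 2) = Pow(-50, 2) = 2500)
Add(44298, Mul(-1, D)) = Add(44298, Mul(-1, 2500)) = Add(44298, -2500) = 41798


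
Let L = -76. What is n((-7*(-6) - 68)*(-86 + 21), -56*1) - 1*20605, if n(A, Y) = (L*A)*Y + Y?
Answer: 7171979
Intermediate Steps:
n(A, Y) = Y - 76*A*Y (n(A, Y) = (-76*A)*Y + Y = -76*A*Y + Y = Y - 76*A*Y)
n((-7*(-6) - 68)*(-86 + 21), -56*1) - 1*20605 = (-56*1)*(1 - 76*(-7*(-6) - 68)*(-86 + 21)) - 1*20605 = -56*(1 - 76*(42 - 68)*(-65)) - 20605 = -56*(1 - (-1976)*(-65)) - 20605 = -56*(1 - 76*1690) - 20605 = -56*(1 - 128440) - 20605 = -56*(-128439) - 20605 = 7192584 - 20605 = 7171979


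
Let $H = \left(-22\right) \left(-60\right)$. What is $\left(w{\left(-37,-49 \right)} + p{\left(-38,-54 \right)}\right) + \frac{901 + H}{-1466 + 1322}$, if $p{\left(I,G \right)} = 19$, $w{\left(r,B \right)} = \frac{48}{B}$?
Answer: $\frac{18323}{7056} \approx 2.5968$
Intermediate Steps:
$H = 1320$
$\left(w{\left(-37,-49 \right)} + p{\left(-38,-54 \right)}\right) + \frac{901 + H}{-1466 + 1322} = \left(\frac{48}{-49} + 19\right) + \frac{901 + 1320}{-1466 + 1322} = \left(48 \left(- \frac{1}{49}\right) + 19\right) + \frac{2221}{-144} = \left(- \frac{48}{49} + 19\right) + 2221 \left(- \frac{1}{144}\right) = \frac{883}{49} - \frac{2221}{144} = \frac{18323}{7056}$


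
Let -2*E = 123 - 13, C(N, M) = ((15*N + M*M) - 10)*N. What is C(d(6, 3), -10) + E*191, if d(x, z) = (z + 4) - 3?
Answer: -9905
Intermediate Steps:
d(x, z) = 1 + z (d(x, z) = (4 + z) - 3 = 1 + z)
C(N, M) = N*(-10 + M² + 15*N) (C(N, M) = ((15*N + M²) - 10)*N = ((M² + 15*N) - 10)*N = (-10 + M² + 15*N)*N = N*(-10 + M² + 15*N))
E = -55 (E = -(123 - 13)/2 = -½*110 = -55)
C(d(6, 3), -10) + E*191 = (1 + 3)*(-10 + (-10)² + 15*(1 + 3)) - 55*191 = 4*(-10 + 100 + 15*4) - 10505 = 4*(-10 + 100 + 60) - 10505 = 4*150 - 10505 = 600 - 10505 = -9905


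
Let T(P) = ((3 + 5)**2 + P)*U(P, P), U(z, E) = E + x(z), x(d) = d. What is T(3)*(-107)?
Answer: -43014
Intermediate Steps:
U(z, E) = E + z
T(P) = 2*P*(64 + P) (T(P) = ((3 + 5)**2 + P)*(P + P) = (8**2 + P)*(2*P) = (64 + P)*(2*P) = 2*P*(64 + P))
T(3)*(-107) = (2*3*(64 + 3))*(-107) = (2*3*67)*(-107) = 402*(-107) = -43014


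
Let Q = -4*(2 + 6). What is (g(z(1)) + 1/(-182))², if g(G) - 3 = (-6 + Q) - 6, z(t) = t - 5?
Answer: 55696369/33124 ≈ 1681.5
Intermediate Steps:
z(t) = -5 + t
Q = -32 (Q = -4*8 = -32)
g(G) = -41 (g(G) = 3 + ((-6 - 32) - 6) = 3 + (-38 - 6) = 3 - 44 = -41)
(g(z(1)) + 1/(-182))² = (-41 + 1/(-182))² = (-41 - 1/182)² = (-7463/182)² = 55696369/33124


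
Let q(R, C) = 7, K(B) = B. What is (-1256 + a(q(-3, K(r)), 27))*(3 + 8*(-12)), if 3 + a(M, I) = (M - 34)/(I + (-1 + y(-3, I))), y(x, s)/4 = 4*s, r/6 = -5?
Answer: 53628357/458 ≈ 1.1709e+5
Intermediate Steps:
r = -30 (r = 6*(-5) = -30)
y(x, s) = 16*s (y(x, s) = 4*(4*s) = 16*s)
a(M, I) = -3 + (-34 + M)/(-1 + 17*I) (a(M, I) = -3 + (M - 34)/(I + (-1 + 16*I)) = -3 + (-34 + M)/(-1 + 17*I))
(-1256 + a(q(-3, K(r)), 27))*(3 + 8*(-12)) = (-1256 + (-31 + 7 - 51*27)/(-1 + 17*27))*(3 + 8*(-12)) = (-1256 + (-31 + 7 - 1377)/(-1 + 459))*(3 - 96) = (-1256 - 1401/458)*(-93) = -576649/458*(-93) = 53628357/458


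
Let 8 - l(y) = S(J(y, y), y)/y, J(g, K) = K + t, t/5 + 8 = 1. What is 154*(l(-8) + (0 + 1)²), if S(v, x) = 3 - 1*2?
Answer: 5621/4 ≈ 1405.3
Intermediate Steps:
t = -35 (t = -40 + 5*1 = -40 + 5 = -35)
J(g, K) = -35 + K (J(g, K) = K - 35 = -35 + K)
S(v, x) = 1 (S(v, x) = 3 - 2 = 1)
l(y) = 8 - 1/y
154*(l(-8) + (0 + 1)²) = 154*((8 - 1/(-8)) + (0 + 1)²) = 154*((8 - 1*(-⅛)) + 1²) = 154*((8 + ⅛) + 1) = 154*(65/8 + 1) = 154*(73/8) = 5621/4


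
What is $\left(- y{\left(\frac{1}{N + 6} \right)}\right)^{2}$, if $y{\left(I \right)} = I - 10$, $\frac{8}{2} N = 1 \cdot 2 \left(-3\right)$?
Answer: $\frac{7744}{81} \approx 95.605$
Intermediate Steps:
$N = - \frac{3}{2}$ ($N = \frac{1 \cdot 2 \left(-3\right)}{4} = \frac{2 \left(-3\right)}{4} = \frac{1}{4} \left(-6\right) = - \frac{3}{2} \approx -1.5$)
$y{\left(I \right)} = -10 + I$
$\left(- y{\left(\frac{1}{N + 6} \right)}\right)^{2} = \left(- (-10 + \frac{1}{- \frac{3}{2} + 6})\right)^{2} = \left(- (-10 + \frac{1}{\frac{9}{2}})\right)^{2} = \left(- (-10 + \frac{2}{9})\right)^{2} = \left(\left(-1\right) \left(- \frac{88}{9}\right)\right)^{2} = \left(\frac{88}{9}\right)^{2} = \frac{7744}{81}$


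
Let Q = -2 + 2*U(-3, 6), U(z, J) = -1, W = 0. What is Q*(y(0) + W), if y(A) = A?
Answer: 0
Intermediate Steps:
Q = -4 (Q = -2 + 2*(-1) = -2 - 2 = -4)
Q*(y(0) + W) = -4*(0 + 0) = -4*0 = 0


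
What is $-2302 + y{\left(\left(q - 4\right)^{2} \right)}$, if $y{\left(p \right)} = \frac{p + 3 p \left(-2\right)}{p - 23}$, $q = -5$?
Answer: $- \frac{133921}{58} \approx -2309.0$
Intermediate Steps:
$y{\left(p \right)} = - \frac{5 p}{-23 + p}$ ($y{\left(p \right)} = \frac{p - 6 p}{-23 + p} = \frac{\left(-5\right) p}{-23 + p} = - \frac{5 p}{-23 + p}$)
$-2302 + y{\left(\left(q - 4\right)^{2} \right)} = -2302 - \frac{5 \left(-5 - 4\right)^{2}}{-23 + \left(-5 - 4\right)^{2}} = -2302 - \frac{5 \left(-9\right)^{2}}{-23 + \left(-9\right)^{2}} = -2302 - \frac{405}{-23 + 81} = -2302 - \frac{405}{58} = - \frac{133921}{58}$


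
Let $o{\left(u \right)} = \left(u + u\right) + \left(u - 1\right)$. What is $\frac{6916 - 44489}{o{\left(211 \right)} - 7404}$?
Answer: $\frac{37573}{6772} \approx 5.5483$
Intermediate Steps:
$o{\left(u \right)} = -1 + 3 u$ ($o{\left(u \right)} = 2 u + \left(u - 1\right) = 2 u + \left(-1 + u\right) = -1 + 3 u$)
$\frac{6916 - 44489}{o{\left(211 \right)} - 7404} = \frac{6916 - 44489}{\left(-1 + 3 \cdot 211\right) - 7404} = - \frac{37573}{\left(-1 + 633\right) - 7404} = - \frac{37573}{632 - 7404} = - \frac{37573}{-6772} = \left(-37573\right) \left(- \frac{1}{6772}\right) = \frac{37573}{6772}$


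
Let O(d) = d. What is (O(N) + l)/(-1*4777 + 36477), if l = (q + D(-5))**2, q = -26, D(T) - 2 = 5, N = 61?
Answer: 211/15850 ≈ 0.013312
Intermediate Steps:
D(T) = 7 (D(T) = 2 + 5 = 7)
l = 361 (l = (-26 + 7)**2 = (-19)**2 = 361)
(O(N) + l)/(-1*4777 + 36477) = (61 + 361)/(-1*4777 + 36477) = 422/(-4777 + 36477) = 422/31700 = 422*(1/31700) = 211/15850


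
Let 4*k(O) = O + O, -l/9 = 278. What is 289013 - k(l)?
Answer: 290264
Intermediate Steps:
l = -2502 (l = -9*278 = -2502)
k(O) = O/2 (k(O) = (O + O)/4 = (2*O)/4 = O/2)
289013 - k(l) = 289013 - (-2502)/2 = 289013 - 1*(-1251) = 289013 + 1251 = 290264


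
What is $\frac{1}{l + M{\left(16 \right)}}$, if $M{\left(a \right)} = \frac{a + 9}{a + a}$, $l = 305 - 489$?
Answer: $- \frac{32}{5863} \approx -0.005458$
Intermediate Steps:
$l = -184$ ($l = 305 - 489 = -184$)
$M{\left(a \right)} = \frac{9 + a}{2 a}$
$\frac{1}{l + M{\left(16 \right)}} = \frac{1}{-184 + \frac{9 + 16}{2 \cdot 16}} = \frac{1}{-184 + \frac{1}{2} \cdot \frac{1}{16} \cdot 25} = \frac{1}{-184 + \frac{25}{32}} = \frac{1}{- \frac{5863}{32}} = - \frac{32}{5863}$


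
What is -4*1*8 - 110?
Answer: -142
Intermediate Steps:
-4*1*8 - 110 = -4*8 - 110 = -32 - 110 = -142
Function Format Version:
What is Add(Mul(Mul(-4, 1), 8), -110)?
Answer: -142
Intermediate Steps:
Add(Mul(Mul(-4, 1), 8), -110) = Add(Mul(-4, 8), -110) = Add(-32, -110) = -142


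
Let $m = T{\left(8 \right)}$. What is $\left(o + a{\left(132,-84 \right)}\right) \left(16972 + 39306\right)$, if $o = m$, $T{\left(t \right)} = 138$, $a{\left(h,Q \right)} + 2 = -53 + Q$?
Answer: $-56278$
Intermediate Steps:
$a{\left(h,Q \right)} = -55 + Q$ ($a{\left(h,Q \right)} = -2 + \left(-53 + Q\right) = -55 + Q$)
$m = 138$
$o = 138$
$\left(o + a{\left(132,-84 \right)}\right) \left(16972 + 39306\right) = \left(138 - 139\right) \left(16972 + 39306\right) = \left(138 - 139\right) 56278 = \left(-1\right) 56278 = -56278$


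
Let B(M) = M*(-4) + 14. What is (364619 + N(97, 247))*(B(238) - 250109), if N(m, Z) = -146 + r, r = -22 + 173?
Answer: -91537761328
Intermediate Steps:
r = 151
B(M) = 14 - 4*M (B(M) = -4*M + 14 = 14 - 4*M)
N(m, Z) = 5 (N(m, Z) = -146 + 151 = 5)
(364619 + N(97, 247))*(B(238) - 250109) = (364619 + 5)*((14 - 4*238) - 250109) = 364624*((14 - 952) - 250109) = 364624*(-938 - 250109) = 364624*(-251047) = -91537761328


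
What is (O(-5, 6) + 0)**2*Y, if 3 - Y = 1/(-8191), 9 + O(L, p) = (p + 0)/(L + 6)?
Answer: 221166/8191 ≈ 27.001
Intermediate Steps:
O(L, p) = -9 + p/(6 + L) (O(L, p) = -9 + (p + 0)/(L + 6) = -9 + p/(6 + L))
Y = 24574/8191 (Y = 3 - 1/(-8191) = 3 - 1*(-1/8191) = 3 + 1/8191 = 24574/8191 ≈ 3.0001)
(O(-5, 6) + 0)**2*Y = ((-54 + 6 - 9*(-5))/(6 - 5) + 0)**2*(24574/8191) = ((-54 + 6 + 45)/1 + 0)**2*(24574/8191) = (1*(-3) + 0)**2*(24574/8191) = (-3 + 0)**2*(24574/8191) = (-3)**2*(24574/8191) = 9*(24574/8191) = 221166/8191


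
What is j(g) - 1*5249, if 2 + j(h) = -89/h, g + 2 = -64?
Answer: -346477/66 ≈ -5249.6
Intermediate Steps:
g = -66 (g = -2 - 64 = -66)
j(h) = -2 - 89/h
j(g) - 1*5249 = (-2 - 89/(-66)) - 1*5249 = (-2 - 89*(-1/66)) - 5249 = (-2 + 89/66) - 5249 = -43/66 - 5249 = -346477/66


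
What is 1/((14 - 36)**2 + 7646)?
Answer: 1/8130 ≈ 0.00012300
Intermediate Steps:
1/((14 - 36)**2 + 7646) = 1/((-22)**2 + 7646) = 1/(484 + 7646) = 1/8130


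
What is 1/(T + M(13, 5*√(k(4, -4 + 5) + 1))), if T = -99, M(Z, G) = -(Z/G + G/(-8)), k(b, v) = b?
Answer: -88000/8711951 - 280*√5/26135853 ≈ -0.010125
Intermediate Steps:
M(Z, G) = G/8 - Z/G (M(Z, G) = -(Z/G + G*(-⅛)) = -(Z/G - G/8) = -(-G/8 + Z/G) = G/8 - Z/G)
1/(T + M(13, 5*√(k(4, -4 + 5) + 1))) = 1/(-99 + ((5*√(4 + 1))/8 - 1*13/5*√(4 + 1))) = 1/(-99 + ((5*√5)/8 - 1*13/5*√5)) = 1/(-99 + (5*√5/8 - 1*13*√5/25)) = 1/(-99 + (5*√5/8 - 13*√5/25)) = 1/(-99 + 21*√5/200)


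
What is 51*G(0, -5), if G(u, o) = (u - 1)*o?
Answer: 255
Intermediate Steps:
G(u, o) = o*(-1 + u) (G(u, o) = (-1 + u)*o = o*(-1 + u))
51*G(0, -5) = 51*(-5*(-1 + 0)) = 51*(-5*(-1)) = 51*5 = 255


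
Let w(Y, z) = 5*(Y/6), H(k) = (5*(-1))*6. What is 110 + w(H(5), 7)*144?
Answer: -3490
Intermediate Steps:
H(k) = -30 (H(k) = -5*6 = -30)
w(Y, z) = 5*Y/6 (w(Y, z) = 5*(Y*(⅙)) = 5*(Y/6) = 5*Y/6)
110 + w(H(5), 7)*144 = 110 + ((⅚)*(-30))*144 = 110 - 25*144 = 110 - 3600 = -3490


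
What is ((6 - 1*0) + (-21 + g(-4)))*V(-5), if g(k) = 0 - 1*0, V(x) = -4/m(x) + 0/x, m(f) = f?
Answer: -12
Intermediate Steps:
V(x) = -4/x (V(x) = -4/x + 0/x = -4/x + 0 = -4/x)
g(k) = 0 (g(k) = 0 + 0 = 0)
((6 - 1*0) + (-21 + g(-4)))*V(-5) = ((6 - 1*0) + (-21 + 0))*(-4/(-5)) = ((6 + 0) - 21)*(-4*(-⅕)) = (6 - 21)*(⅘) = -15*⅘ = -12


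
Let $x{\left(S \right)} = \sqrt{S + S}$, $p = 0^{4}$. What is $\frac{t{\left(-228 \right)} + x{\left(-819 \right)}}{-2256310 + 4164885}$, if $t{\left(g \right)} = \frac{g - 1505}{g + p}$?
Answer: $\frac{1733}{435155100} + \frac{3 i \sqrt{182}}{1908575} \approx 3.9825 \cdot 10^{-6} + 2.1205 \cdot 10^{-5} i$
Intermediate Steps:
$p = 0$
$x{\left(S \right)} = \sqrt{2} \sqrt{S}$ ($x{\left(S \right)} = \sqrt{2 S} = \sqrt{2} \sqrt{S}$)
$t{\left(g \right)} = \frac{-1505 + g}{g}$ ($t{\left(g \right)} = \frac{g - 1505}{g + 0} = \frac{-1505 + g}{g}$)
$\frac{t{\left(-228 \right)} + x{\left(-819 \right)}}{-2256310 + 4164885} = \frac{\frac{-1505 - 228}{-228} + \sqrt{2} \sqrt{-819}}{-2256310 + 4164885} = \frac{\left(- \frac{1}{228}\right) \left(-1733\right) + \sqrt{2} \cdot 3 i \sqrt{91}}{1908575} = \left(\frac{1733}{228} + 3 i \sqrt{182}\right) \frac{1}{1908575} = \frac{1733}{435155100} + \frac{3 i \sqrt{182}}{1908575}$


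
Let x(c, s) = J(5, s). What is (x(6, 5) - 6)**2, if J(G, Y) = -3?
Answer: 81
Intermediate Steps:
x(c, s) = -3
(x(6, 5) - 6)**2 = (-3 - 6)**2 = (-9)**2 = 81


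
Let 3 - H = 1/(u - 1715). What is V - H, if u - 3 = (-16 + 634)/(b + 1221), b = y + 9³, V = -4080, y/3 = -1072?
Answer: -1475331016/361335 ≈ -4083.0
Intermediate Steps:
y = -3216 (y = 3*(-1072) = -3216)
b = -2487 (b = -3216 + 9³ = -3216 + 729 = -2487)
u = 530/211 (u = 3 + (-16 + 634)/(-2487 + 1221) = 3 + 618/(-1266) = 3 + 618*(-1/1266) = 3 - 103/211 = 530/211 ≈ 2.5118)
H = 1084216/361335 (H = 3 - 1/(530/211 - 1715) = 3 - 1/(-361335/211) = 3 - 1*(-211/361335) = 3 + 211/361335 = 1084216/361335 ≈ 3.0006)
V - H = -4080 - 1*1084216/361335 = -4080 - 1084216/361335 = -1475331016/361335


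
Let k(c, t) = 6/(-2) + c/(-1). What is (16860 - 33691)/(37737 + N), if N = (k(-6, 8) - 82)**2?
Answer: -16831/43978 ≈ -0.38271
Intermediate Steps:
k(c, t) = -3 - c (k(c, t) = 6*(-1/2) + c*(-1) = -3 - c)
N = 6241 (N = ((-3 - 1*(-6)) - 82)**2 = ((-3 + 6) - 82)**2 = (3 - 82)**2 = (-79)**2 = 6241)
(16860 - 33691)/(37737 + N) = (16860 - 33691)/(37737 + 6241) = -16831/43978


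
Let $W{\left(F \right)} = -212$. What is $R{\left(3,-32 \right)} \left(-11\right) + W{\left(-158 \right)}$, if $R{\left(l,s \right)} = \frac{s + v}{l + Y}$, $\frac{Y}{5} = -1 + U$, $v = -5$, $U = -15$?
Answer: $- \frac{1521}{7} \approx -217.29$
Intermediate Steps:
$Y = -80$ ($Y = 5 \left(-1 - 15\right) = 5 \left(-16\right) = -80$)
$R{\left(l,s \right)} = \frac{-5 + s}{-80 + l}$ ($R{\left(l,s \right)} = \frac{s - 5}{l - 80} = \frac{-5 + s}{-80 + l}$)
$R{\left(3,-32 \right)} \left(-11\right) + W{\left(-158 \right)} = \frac{-5 - 32}{-80 + 3} \left(-11\right) - 212 = \frac{1}{-77} \left(-37\right) \left(-11\right) - 212 = \left(- \frac{1}{77}\right) \left(-37\right) \left(-11\right) - 212 = \frac{37}{77} \left(-11\right) - 212 = - \frac{37}{7} - 212 = - \frac{1521}{7}$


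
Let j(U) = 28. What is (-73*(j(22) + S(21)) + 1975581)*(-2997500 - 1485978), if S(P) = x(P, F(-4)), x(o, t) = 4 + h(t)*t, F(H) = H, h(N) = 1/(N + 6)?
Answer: -8847655133898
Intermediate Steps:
h(N) = 1/(6 + N)
x(o, t) = 4 + t/(6 + t)
S(P) = 2 (S(P) = (24 + 5*(-4))/(6 - 4) = (24 - 20)/2 = (½)*4 = 2)
(-73*(j(22) + S(21)) + 1975581)*(-2997500 - 1485978) = (-73*(28 + 2) + 1975581)*(-2997500 - 1485978) = (-73*30 + 1975581)*(-4483478) = (-2190 + 1975581)*(-4483478) = 1973391*(-4483478) = -8847655133898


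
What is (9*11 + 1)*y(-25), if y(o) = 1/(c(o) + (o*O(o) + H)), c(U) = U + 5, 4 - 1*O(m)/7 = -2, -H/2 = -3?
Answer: -25/266 ≈ -0.093985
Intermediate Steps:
H = 6 (H = -2*(-3) = 6)
O(m) = 42 (O(m) = 28 - 7*(-2) = 28 + 14 = 42)
c(U) = 5 + U
y(o) = 1/(11 + 43*o) (y(o) = 1/((5 + o) + (o*42 + 6)) = 1/((5 + o) + (42*o + 6)) = 1/((5 + o) + (6 + 42*o)) = 1/(11 + 43*o))
(9*11 + 1)*y(-25) = (9*11 + 1)/(11 + 43*(-25)) = (99 + 1)/(11 - 1075) = 100/(-1064) = 100*(-1/1064) = -25/266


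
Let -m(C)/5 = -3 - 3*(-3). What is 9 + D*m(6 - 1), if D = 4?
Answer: -111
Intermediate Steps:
m(C) = -30 (m(C) = -5*(-3 - 3*(-3)) = -5*(-3 + 9) = -5*6 = -30)
9 + D*m(6 - 1) = 9 + 4*(-30) = 9 - 120 = -111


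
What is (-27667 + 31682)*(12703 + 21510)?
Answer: 137365195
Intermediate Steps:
(-27667 + 31682)*(12703 + 21510) = 4015*34213 = 137365195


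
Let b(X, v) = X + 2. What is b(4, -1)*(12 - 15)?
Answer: -18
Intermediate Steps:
b(X, v) = 2 + X
b(4, -1)*(12 - 15) = (2 + 4)*(12 - 15) = 6*(-3) = -18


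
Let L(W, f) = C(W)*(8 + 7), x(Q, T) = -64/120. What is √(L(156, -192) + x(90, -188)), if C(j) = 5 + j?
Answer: √543255/15 ≈ 49.137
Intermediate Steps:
x(Q, T) = -8/15 (x(Q, T) = -64*1/120 = -8/15)
L(W, f) = 75 + 15*W (L(W, f) = (5 + W)*(8 + 7) = (5 + W)*15 = 75 + 15*W)
√(L(156, -192) + x(90, -188)) = √((75 + 15*156) - 8/15) = √((75 + 2340) - 8/15) = √(2415 - 8/15) = √(36217/15) = √543255/15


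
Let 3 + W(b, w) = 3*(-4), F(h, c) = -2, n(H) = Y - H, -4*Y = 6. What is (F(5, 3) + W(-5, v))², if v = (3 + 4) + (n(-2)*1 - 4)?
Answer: 289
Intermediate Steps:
Y = -3/2 (Y = -¼*6 = -3/2 ≈ -1.5000)
n(H) = -3/2 - H
v = 7/2 (v = (3 + 4) + ((-3/2 - 1*(-2))*1 - 4) = 7 + ((-3/2 + 2)*1 - 4) = 7 + ((½)*1 - 4) = 7 + (½ - 4) = 7 - 7/2 = 7/2 ≈ 3.5000)
W(b, w) = -15 (W(b, w) = -3 + 3*(-4) = -3 - 12 = -15)
(F(5, 3) + W(-5, v))² = (-2 - 15)² = (-17)² = 289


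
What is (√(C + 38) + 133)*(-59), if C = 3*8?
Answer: -7847 - 59*√62 ≈ -8311.6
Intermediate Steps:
C = 24
(√(C + 38) + 133)*(-59) = (√(24 + 38) + 133)*(-59) = (√62 + 133)*(-59) = (133 + √62)*(-59) = -7847 - 59*√62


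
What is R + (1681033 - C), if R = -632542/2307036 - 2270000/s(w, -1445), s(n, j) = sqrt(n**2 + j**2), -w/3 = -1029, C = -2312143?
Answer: 4606200076897/1153518 - 1135000*sqrt(11617594)/5808797 ≈ 3.9925e+6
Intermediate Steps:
w = 3087 (w = -3*(-1029) = 3087)
s(n, j) = sqrt(j**2 + n**2)
R = -316271/1153518 - 1135000*sqrt(11617594)/5808797 (R = -632542/2307036 - 2270000/sqrt((-1445)**2 + 3087**2) = -632542*1/2307036 - 2270000/sqrt(2088025 + 9529569) = -316271/1153518 - 2270000*sqrt(11617594)/11617594 = -316271/1153518 - 1135000*sqrt(11617594)/5808797 ≈ -666.26)
R + (1681033 - C) = (-316271/1153518 - 1135000*sqrt(11617594)/5808797) + (1681033 - 1*(-2312143)) = (-316271/1153518 - 1135000*sqrt(11617594)/5808797) + (1681033 + 2312143) = (-316271/1153518 - 1135000*sqrt(11617594)/5808797) + 3993176 = 4606200076897/1153518 - 1135000*sqrt(11617594)/5808797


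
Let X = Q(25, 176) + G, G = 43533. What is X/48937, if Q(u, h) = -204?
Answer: 43329/48937 ≈ 0.88540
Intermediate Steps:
X = 43329 (X = -204 + 43533 = 43329)
X/48937 = 43329/48937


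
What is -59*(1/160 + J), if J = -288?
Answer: 2718661/160 ≈ 16992.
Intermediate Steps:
-59*(1/160 + J) = -59*(1/160 - 288) = -59*(-46079/160) = 2718661/160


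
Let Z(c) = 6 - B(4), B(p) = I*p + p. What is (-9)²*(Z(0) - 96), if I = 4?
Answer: -8910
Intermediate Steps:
B(p) = 5*p (B(p) = 4*p + p = 5*p)
Z(c) = -14 (Z(c) = 6 - 5*4 = 6 - 1*20 = 6 - 20 = -14)
(-9)²*(Z(0) - 96) = (-9)²*(-14 - 96) = 81*(-110) = -8910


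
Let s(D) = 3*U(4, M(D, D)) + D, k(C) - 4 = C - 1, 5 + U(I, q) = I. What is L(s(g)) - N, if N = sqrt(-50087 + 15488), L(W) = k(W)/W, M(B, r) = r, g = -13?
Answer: 13/16 - I*sqrt(34599) ≈ 0.8125 - 186.01*I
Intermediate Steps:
U(I, q) = -5 + I
k(C) = 3 + C (k(C) = 4 + (C - 1) = 4 + (-1 + C) = 3 + C)
s(D) = -3 + D (s(D) = 3*(-5 + 4) + D = 3*(-1) + D = -3 + D)
L(W) = (3 + W)/W
N = I*sqrt(34599) (N = sqrt(-34599) = I*sqrt(34599) ≈ 186.01*I)
L(s(g)) - N = (3 + (-3 - 13))/(-3 - 13) - I*sqrt(34599) = (3 - 16)/(-16) - I*sqrt(34599) = -1/16*(-13) - I*sqrt(34599) = 13/16 - I*sqrt(34599)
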